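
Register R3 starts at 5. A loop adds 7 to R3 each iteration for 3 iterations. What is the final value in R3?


Starting value: R3 = 5
  Iter 1: R3 = 5 + 7 = 12
  Iter 2: R3 = 12 + 7 = 19
  Iter 3: R3 = 19 + 7 = 26
Final: R3 = 26

26


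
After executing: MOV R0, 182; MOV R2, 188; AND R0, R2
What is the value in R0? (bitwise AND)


Register state trace:
  MOV R0, 182  → R0 = 182 (0b10110110)
  MOV R2, 188  → R2 = 188 (0b10111100)
  AND R0, R2  → R0 = 182 AND 188 = 180 (0b10110100)
Final: R0 = 180

180


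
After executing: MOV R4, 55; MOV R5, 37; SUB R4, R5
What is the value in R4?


Register state trace:
  MOV R4, 55  → R4 = 55
  MOV R5, 37  → R5 = 37
  SUB R4, R5  → R4 = 55 - 37 = 18
Final: R4 = 18

18


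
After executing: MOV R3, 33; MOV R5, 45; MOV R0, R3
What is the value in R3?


Register state trace:
  MOV R3, 33  → R3 = 33
  MOV R5, 45  → R5 = 45
  MOV R0, R3  → R0 = 33
Final: R3 = 33

33


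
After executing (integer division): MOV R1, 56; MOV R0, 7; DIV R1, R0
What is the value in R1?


Register state trace:
  MOV R1, 56  → R1 = 56
  MOV R0, 7  → R0 = 7
  DIV R1, R0  → R1 = 56 // 7 = 8
Final: R1 = 8

8


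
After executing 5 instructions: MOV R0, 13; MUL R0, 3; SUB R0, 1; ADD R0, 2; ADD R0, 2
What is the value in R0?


Register state trace:
  MOV R0, 13  → R0 = 13
  MUL R0, 3  → R0 = 13 * 3 = 39
  SUB R0, 1  → R0 = 39 - 1 = 38
  ADD R0, 2  → R0 = 38 + 2 = 40
  ADD R0, 2  → R0 = 40 + 2 = 42
Final: R0 = 42

42


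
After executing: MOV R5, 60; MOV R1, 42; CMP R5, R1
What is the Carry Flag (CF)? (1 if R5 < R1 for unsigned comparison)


Register state trace:
  MOV R5, 60  → R5 = 60
  MOV R1, 42  → R1 = 42
  CMP R5, R1  → unsigned 60 - 42: no borrow
  60 >= 42, so CF = 0
CF = 0

0


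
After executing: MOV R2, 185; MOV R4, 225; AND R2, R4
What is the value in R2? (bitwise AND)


Register state trace:
  MOV R2, 185  → R2 = 185 (0b10111001)
  MOV R4, 225  → R4 = 225 (0b11100001)
  AND R2, R4  → R2 = 185 AND 225 = 161 (0b10100001)
Final: R2 = 161

161


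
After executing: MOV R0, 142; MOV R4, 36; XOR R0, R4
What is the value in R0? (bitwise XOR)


Register state trace:
  MOV R0, 142  → R0 = 142 (0b10001110)
  MOV R4, 36  → R4 = 36 (0b00100100)
  XOR R0, R4  → R0 = 142 XOR 36 = 170 (0b10101010)
Final: R0 = 170

170


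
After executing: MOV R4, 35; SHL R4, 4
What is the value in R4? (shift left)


Register state trace:
  MOV R4, 35  → R4 = 35
  SHL R4, 4  → R4 = 35 << 4 = 35 * 2^4 = 560
Final: R4 = 560

560


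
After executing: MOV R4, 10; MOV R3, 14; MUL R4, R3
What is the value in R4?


Register state trace:
  MOV R4, 10  → R4 = 10
  MOV R3, 14  → R3 = 14
  MUL R4, R3  → R4 = 10 * 14 = 140
Final: R4 = 140

140


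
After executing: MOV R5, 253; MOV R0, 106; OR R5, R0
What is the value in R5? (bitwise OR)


Register state trace:
  MOV R5, 253  → R5 = 253 (0b11111101)
  MOV R0, 106  → R0 = 106 (0b01101010)
  OR R5, R0   → R5 = 253 OR 106 = 255 (0b11111111)
Final: R5 = 255

255


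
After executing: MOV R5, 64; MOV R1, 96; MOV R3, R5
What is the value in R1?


Register state trace:
  MOV R5, 64  → R5 = 64
  MOV R1, 96  → R1 = 96
  MOV R3, R5  → R3 = 64
Final: R1 = 96

96


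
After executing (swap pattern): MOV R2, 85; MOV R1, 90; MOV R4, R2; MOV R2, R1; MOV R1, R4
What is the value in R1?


Register state trace (swap pattern):
  MOV R2, 85  → R2 = 85
  MOV R1, 90  → R1 = 90
  MOV R4, R2  → R4 = 85  (save R2)
  MOV R2, R1  → R2 = 90  (R2 gets R1's value)
  MOV R1, R4  → R1 = 85  (R1 gets saved value)
Final: R1 = 85

85


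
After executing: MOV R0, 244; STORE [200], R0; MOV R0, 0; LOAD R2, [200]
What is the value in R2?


Register and memory trace:
  MOV R0, 244  → R0 = 244
  STORE [200], R0  → mem[200] = 244
  MOV R0, 0  → R0 = 0
  LOAD R2, [200]  → R2 = mem[200] = 244
Final: R2 = 244

244


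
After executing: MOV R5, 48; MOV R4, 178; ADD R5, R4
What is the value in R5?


Register state trace:
  MOV R5, 48  → R5 = 48
  MOV R4, 178  → R4 = 178
  ADD R5, R4  → R5 = 48 + 178 = 226
Final: R5 = 226

226


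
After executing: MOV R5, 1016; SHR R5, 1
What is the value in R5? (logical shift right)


Register state trace:
  MOV R5, 1016  → R5 = 1016
  SHR R5, 1  → R5 = 1016 >> 1 = 1016 // 2^1 = 508
Final: R5 = 508

508


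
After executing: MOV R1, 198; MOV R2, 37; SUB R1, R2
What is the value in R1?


Register state trace:
  MOV R1, 198  → R1 = 198
  MOV R2, 37  → R2 = 37
  SUB R1, R2  → R1 = 198 - 37 = 161
Final: R1 = 161

161


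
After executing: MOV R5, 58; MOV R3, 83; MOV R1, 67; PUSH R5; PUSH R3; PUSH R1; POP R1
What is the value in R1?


Stack trace (top is rightmost):
  MOV R5, 58  → R5 = 58
  MOV R3, 83  → R3 = 83
  MOV R1, 67  → R1 = 67
  PUSH R5  → stack: [58]
  PUSH R3  → stack: [58, 83]
  PUSH R1  → stack: [58, 83, 67]
  POP R1  → R1 = 67, stack: [58, 83]
Final: R1 = 67

67


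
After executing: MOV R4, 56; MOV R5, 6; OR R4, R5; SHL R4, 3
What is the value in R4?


Register state trace:
  MOV R4, 56  → R4 = 56 (0b00111000)
  MOV R5, 6  → R5 = 6 (0b00000110)
  OR R4, R5  → R4 = 56 OR 6 = 62 (0b00111110)
  SHL R4, 3  → R4 = 62 << 3 = 496
Final: R4 = 496

496


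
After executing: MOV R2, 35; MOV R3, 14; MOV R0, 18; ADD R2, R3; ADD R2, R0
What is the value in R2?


Register state trace:
  MOV R2, 35  → R2 = 35
  MOV R3, 14  → R3 = 14
  MOV R0, 18  → R0 = 18
  ADD R2, R3  → R2 = 35 + 14 = 49
  ADD R2, R0  → R2 = 49 + 18 = 67
Final: R2 = 67

67


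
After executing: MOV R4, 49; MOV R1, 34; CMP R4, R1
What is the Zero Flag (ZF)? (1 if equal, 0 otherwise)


Register state trace:
  MOV R4, 49  → R4 = 49
  MOV R1, 34  → R1 = 34
  CMP R4, R1  → computes 49 - 34 = 15
  Result is nonzero, so values are not equal
ZF = 0

0


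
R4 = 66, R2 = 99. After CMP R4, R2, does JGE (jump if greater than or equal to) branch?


Trace:
  R4 = 66, R2 = 99
  CMP R4, R2  → compares 66 vs 99
  JGE checks: is 66 greater than or equal to 99?
  66 < 99, so condition is false
Branch taken: No

No


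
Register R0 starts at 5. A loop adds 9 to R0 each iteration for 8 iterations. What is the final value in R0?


Starting value: R0 = 5
  Iter 1: R0 = 5 + 9 = 14
  Iter 2: R0 = 14 + 9 = 23
  Iter 3: R0 = 23 + 9 = 32
  Iter 4: R0 = 32 + 9 = 41
  Iter 5: R0 = 41 + 9 = 50
  Iter 6: R0 = 50 + 9 = 59
  Iter 7: R0 = 59 + 9 = 68
  Iter 8: R0 = 68 + 9 = 77
Final: R0 = 77

77


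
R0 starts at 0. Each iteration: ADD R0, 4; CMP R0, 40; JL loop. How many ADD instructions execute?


Loop trace (R0 starts at 0, target 40, step 4):
  ADD #1: R0 = 0 + 4 = 4  → 4 < 40, loop
  ADD #2: R0 = 4 + 4 = 8  → 8 < 40, loop
  ADD #3: R0 = 8 + 4 = 12  → 12 < 40, loop
  ADD #4: R0 = 12 + 4 = 16  → 16 < 40, loop
  ADD #5: R0 = 16 + 4 = 20  → 20 < 40, loop
  ADD #6: R0 = 20 + 4 = 24  → 24 < 40, loop
  ADD #7: R0 = 24 + 4 = 28  → 28 < 40, loop
  ADD #8: R0 = 28 + 4 = 32  → 32 < 40, loop
  ADD #9: R0 = 32 + 4 = 36  → 36 < 40, loop
  ADD #10: R0 = 36 + 4 = 40  → 40 >= 40, exit
Total ADD instructions: 10

10


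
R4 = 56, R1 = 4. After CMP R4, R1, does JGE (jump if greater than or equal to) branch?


Trace:
  R4 = 56, R1 = 4
  CMP R4, R1  → compares 56 vs 4
  JGE checks: is 56 greater than or equal to 4?
  56 > 4, so condition is true
Branch taken: Yes

Yes


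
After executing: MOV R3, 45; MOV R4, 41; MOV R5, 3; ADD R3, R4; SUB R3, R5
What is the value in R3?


Register state trace:
  MOV R3, 45  → R3 = 45
  MOV R4, 41  → R4 = 41
  MOV R5, 3  → R5 = 3
  ADD R3, R4  → R3 = 45 + 41 = 86
  SUB R3, R5  → R3 = 86 - 3 = 83
Final: R3 = 83

83


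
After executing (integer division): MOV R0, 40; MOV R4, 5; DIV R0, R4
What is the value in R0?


Register state trace:
  MOV R0, 40  → R0 = 40
  MOV R4, 5  → R4 = 5
  DIV R0, R4  → R0 = 40 // 5 = 8
Final: R0 = 8

8


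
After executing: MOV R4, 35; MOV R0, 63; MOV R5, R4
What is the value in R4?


Register state trace:
  MOV R4, 35  → R4 = 35
  MOV R0, 63  → R0 = 63
  MOV R5, R4  → R5 = 35
Final: R4 = 35

35


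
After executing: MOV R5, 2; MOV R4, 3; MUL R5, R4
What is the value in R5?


Register state trace:
  MOV R5, 2  → R5 = 2
  MOV R4, 3  → R4 = 3
  MUL R5, R4  → R5 = 2 * 3 = 6
Final: R5 = 6

6


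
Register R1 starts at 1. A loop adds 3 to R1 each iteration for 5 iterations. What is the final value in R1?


Starting value: R1 = 1
  Iter 1: R1 = 1 + 3 = 4
  Iter 2: R1 = 4 + 3 = 7
  Iter 3: R1 = 7 + 3 = 10
  Iter 4: R1 = 10 + 3 = 13
  Iter 5: R1 = 13 + 3 = 16
Final: R1 = 16

16


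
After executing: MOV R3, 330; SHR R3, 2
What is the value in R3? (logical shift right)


Register state trace:
  MOV R3, 330  → R3 = 330
  SHR R3, 2  → R3 = 330 >> 2 = 330 // 2^2 = 82
Final: R3 = 82

82


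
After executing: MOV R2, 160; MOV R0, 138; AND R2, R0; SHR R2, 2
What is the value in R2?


Register state trace:
  MOV R2, 160  → R2 = 160 (0b10100000)
  MOV R0, 138  → R0 = 138 (0b10001010)
  AND R2, R0  → R2 = 160 AND 138 = 128 (0b10000000)
  SHR R2, 2  → R2 = 128 >> 2 = 32
Final: R2 = 32

32


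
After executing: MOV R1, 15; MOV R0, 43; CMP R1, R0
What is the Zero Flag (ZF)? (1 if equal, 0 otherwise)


Register state trace:
  MOV R1, 15  → R1 = 15
  MOV R0, 43  → R0 = 43
  CMP R1, R0  → computes 15 - 43 = -28
  Result is nonzero, so values are not equal
ZF = 0

0


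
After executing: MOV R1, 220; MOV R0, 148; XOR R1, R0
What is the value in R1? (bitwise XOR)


Register state trace:
  MOV R1, 220  → R1 = 220 (0b11011100)
  MOV R0, 148  → R0 = 148 (0b10010100)
  XOR R1, R0  → R1 = 220 XOR 148 = 72 (0b01001000)
Final: R1 = 72

72


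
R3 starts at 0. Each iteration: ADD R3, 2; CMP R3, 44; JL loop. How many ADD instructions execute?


Loop trace (R3 starts at 0, target 44, step 2):
  ADD #1: R3 = 0 + 2 = 2  → 2 < 44, loop
  ADD #2: R3 = 2 + 2 = 4  → 4 < 44, loop
  ADD #3: R3 = 4 + 2 = 6  → 6 < 44, loop
  ADD #4: R3 = 6 + 2 = 8  → 8 < 44, loop
  ADD #5: R3 = 8 + 2 = 10  → 10 < 44, loop
  ADD #6: R3 = 10 + 2 = 12  → 12 < 44, loop
  ADD #7: R3 = 12 + 2 = 14  → 14 < 44, loop
  ADD #8: R3 = 14 + 2 = 16  → 16 < 44, loop
  ADD #9: R3 = 16 + 2 = 18  → 18 < 44, loop
  ADD #10: R3 = 18 + 2 = 20  → 20 < 44, loop
  ADD #11: R3 = 20 + 2 = 22  → 22 < 44, loop
  ADD #12: R3 = 22 + 2 = 24  → 24 < 44, loop
  ADD #13: R3 = 24 + 2 = 26  → 26 < 44, loop
  ADD #14: R3 = 26 + 2 = 28  → 28 < 44, loop
  ADD #15: R3 = 28 + 2 = 30  → 30 < 44, loop
  ADD #16: R3 = 30 + 2 = 32  → 32 < 44, loop
  ADD #17: R3 = 32 + 2 = 34  → 34 < 44, loop
  ADD #18: R3 = 34 + 2 = 36  → 36 < 44, loop
  ADD #19: R3 = 36 + 2 = 38  → 38 < 44, loop
  ADD #20: R3 = 38 + 2 = 40  → 40 < 44, loop
  ADD #21: R3 = 40 + 2 = 42  → 42 < 44, loop
  ADD #22: R3 = 42 + 2 = 44  → 44 >= 44, exit
Total ADD instructions: 22

22


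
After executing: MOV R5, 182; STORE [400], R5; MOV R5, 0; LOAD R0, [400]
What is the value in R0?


Register and memory trace:
  MOV R5, 182  → R5 = 182
  STORE [400], R5  → mem[400] = 182
  MOV R5, 0  → R5 = 0
  LOAD R0, [400]  → R0 = mem[400] = 182
Final: R0 = 182

182


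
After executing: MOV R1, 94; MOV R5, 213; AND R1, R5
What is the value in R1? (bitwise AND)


Register state trace:
  MOV R1, 94  → R1 = 94 (0b01011110)
  MOV R5, 213  → R5 = 213 (0b11010101)
  AND R1, R5  → R1 = 94 AND 213 = 84 (0b01010100)
Final: R1 = 84

84


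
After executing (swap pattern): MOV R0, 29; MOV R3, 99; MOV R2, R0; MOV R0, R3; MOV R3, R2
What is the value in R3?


Register state trace (swap pattern):
  MOV R0, 29  → R0 = 29
  MOV R3, 99  → R3 = 99
  MOV R2, R0  → R2 = 29  (save R0)
  MOV R0, R3  → R0 = 99  (R0 gets R3's value)
  MOV R3, R2  → R3 = 29  (R3 gets saved value)
Final: R3 = 29

29


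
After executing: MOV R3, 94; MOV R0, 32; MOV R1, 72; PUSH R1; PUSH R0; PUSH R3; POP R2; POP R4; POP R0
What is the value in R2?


Stack trace (top is rightmost):
  MOV R3, 94  → R3 = 94
  MOV R0, 32  → R0 = 32
  MOV R1, 72  → R1 = 72
  PUSH R1  → stack: [72]
  PUSH R0  → stack: [72, 32]
  PUSH R3  → stack: [72, 32, 94]
  POP R2  → R2 = 94, stack: [72, 32]
  POP R4  → R4 = 32, stack: [72]
  POP R0  → R0 = 72, stack: []
Final: R2 = 94

94


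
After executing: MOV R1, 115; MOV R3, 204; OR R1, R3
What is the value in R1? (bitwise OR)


Register state trace:
  MOV R1, 115  → R1 = 115 (0b01110011)
  MOV R3, 204  → R3 = 204 (0b11001100)
  OR R1, R3   → R1 = 115 OR 204 = 255 (0b11111111)
Final: R1 = 255

255


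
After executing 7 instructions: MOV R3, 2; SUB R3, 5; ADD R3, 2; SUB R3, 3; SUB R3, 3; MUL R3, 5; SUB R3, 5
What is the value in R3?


Register state trace:
  MOV R3, 2  → R3 = 2
  SUB R3, 5  → R3 = 2 - 5 = -3
  ADD R3, 2  → R3 = -3 + 2 = -1
  SUB R3, 3  → R3 = -1 - 3 = -4
  SUB R3, 3  → R3 = -4 - 3 = -7
  MUL R3, 5  → R3 = -7 * 5 = -35
  SUB R3, 5  → R3 = -35 - 5 = -40
Final: R3 = -40

-40


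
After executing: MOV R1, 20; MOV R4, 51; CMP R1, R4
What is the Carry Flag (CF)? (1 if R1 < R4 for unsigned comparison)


Register state trace:
  MOV R1, 20  → R1 = 20
  MOV R4, 51  → R4 = 51
  CMP R1, R4  → unsigned 20 - 51: borrow occurs
  20 < 51, so CF = 1
CF = 1

1


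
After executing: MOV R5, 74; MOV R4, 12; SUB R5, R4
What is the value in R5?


Register state trace:
  MOV R5, 74  → R5 = 74
  MOV R4, 12  → R4 = 12
  SUB R5, R4  → R5 = 74 - 12 = 62
Final: R5 = 62

62


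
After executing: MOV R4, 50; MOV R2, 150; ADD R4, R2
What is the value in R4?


Register state trace:
  MOV R4, 50  → R4 = 50
  MOV R2, 150  → R2 = 150
  ADD R4, R2  → R4 = 50 + 150 = 200
Final: R4 = 200

200


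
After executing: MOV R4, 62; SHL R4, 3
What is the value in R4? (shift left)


Register state trace:
  MOV R4, 62  → R4 = 62
  SHL R4, 3  → R4 = 62 << 3 = 62 * 2^3 = 496
Final: R4 = 496

496


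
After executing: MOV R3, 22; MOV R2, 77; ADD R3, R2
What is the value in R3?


Register state trace:
  MOV R3, 22  → R3 = 22
  MOV R2, 77  → R2 = 77
  ADD R3, R2  → R3 = 22 + 77 = 99
Final: R3 = 99

99


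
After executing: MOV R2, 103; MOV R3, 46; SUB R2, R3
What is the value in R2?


Register state trace:
  MOV R2, 103  → R2 = 103
  MOV R3, 46  → R3 = 46
  SUB R2, R3  → R2 = 103 - 46 = 57
Final: R2 = 57

57


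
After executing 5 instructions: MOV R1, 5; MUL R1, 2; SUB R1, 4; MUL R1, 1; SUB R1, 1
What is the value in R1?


Register state trace:
  MOV R1, 5  → R1 = 5
  MUL R1, 2  → R1 = 5 * 2 = 10
  SUB R1, 4  → R1 = 10 - 4 = 6
  MUL R1, 1  → R1 = 6 * 1 = 6
  SUB R1, 1  → R1 = 6 - 1 = 5
Final: R1 = 5

5


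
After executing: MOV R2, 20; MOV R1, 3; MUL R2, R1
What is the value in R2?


Register state trace:
  MOV R2, 20  → R2 = 20
  MOV R1, 3  → R1 = 3
  MUL R2, R1  → R2 = 20 * 3 = 60
Final: R2 = 60

60


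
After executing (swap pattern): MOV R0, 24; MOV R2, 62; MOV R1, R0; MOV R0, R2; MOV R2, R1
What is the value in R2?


Register state trace (swap pattern):
  MOV R0, 24  → R0 = 24
  MOV R2, 62  → R2 = 62
  MOV R1, R0  → R1 = 24  (save R0)
  MOV R0, R2  → R0 = 62  (R0 gets R2's value)
  MOV R2, R1  → R2 = 24  (R2 gets saved value)
Final: R2 = 24

24


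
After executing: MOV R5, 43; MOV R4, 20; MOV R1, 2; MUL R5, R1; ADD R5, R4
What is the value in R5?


Register state trace:
  MOV R5, 43  → R5 = 43
  MOV R4, 20  → R4 = 20
  MOV R1, 2  → R1 = 2
  MUL R5, R1  → R5 = 43 * 2 = 86
  ADD R5, R4  → R5 = 86 + 20 = 106
Final: R5 = 106

106


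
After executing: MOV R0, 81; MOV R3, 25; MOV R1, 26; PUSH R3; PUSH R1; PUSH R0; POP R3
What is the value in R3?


Stack trace (top is rightmost):
  MOV R0, 81  → R0 = 81
  MOV R3, 25  → R3 = 25
  MOV R1, 26  → R1 = 26
  PUSH R3  → stack: [25]
  PUSH R1  → stack: [25, 26]
  PUSH R0  → stack: [25, 26, 81]
  POP R3  → R3 = 81, stack: [25, 26]
Final: R3 = 81

81


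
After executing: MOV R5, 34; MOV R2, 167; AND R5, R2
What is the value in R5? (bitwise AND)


Register state trace:
  MOV R5, 34  → R5 = 34 (0b00100010)
  MOV R2, 167  → R2 = 167 (0b10100111)
  AND R5, R2  → R5 = 34 AND 167 = 34 (0b00100010)
Final: R5 = 34

34


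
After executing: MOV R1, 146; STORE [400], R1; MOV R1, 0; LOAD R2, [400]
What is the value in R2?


Register and memory trace:
  MOV R1, 146  → R1 = 146
  STORE [400], R1  → mem[400] = 146
  MOV R1, 0  → R1 = 0
  LOAD R2, [400]  → R2 = mem[400] = 146
Final: R2 = 146

146


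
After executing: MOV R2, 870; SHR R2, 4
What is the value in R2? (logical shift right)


Register state trace:
  MOV R2, 870  → R2 = 870
  SHR R2, 4  → R2 = 870 >> 4 = 870 // 2^4 = 54
Final: R2 = 54

54


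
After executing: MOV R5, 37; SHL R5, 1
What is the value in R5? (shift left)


Register state trace:
  MOV R5, 37  → R5 = 37
  SHL R5, 1  → R5 = 37 << 1 = 37 * 2^1 = 74
Final: R5 = 74

74


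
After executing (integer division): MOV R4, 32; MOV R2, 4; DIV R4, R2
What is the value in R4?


Register state trace:
  MOV R4, 32  → R4 = 32
  MOV R2, 4  → R2 = 4
  DIV R4, R2  → R4 = 32 // 4 = 8
Final: R4 = 8

8


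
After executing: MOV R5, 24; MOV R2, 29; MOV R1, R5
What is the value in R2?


Register state trace:
  MOV R5, 24  → R5 = 24
  MOV R2, 29  → R2 = 29
  MOV R1, R5  → R1 = 24
Final: R2 = 29

29


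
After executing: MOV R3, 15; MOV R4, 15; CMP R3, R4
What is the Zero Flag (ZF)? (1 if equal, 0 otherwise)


Register state trace:
  MOV R3, 15  → R3 = 15
  MOV R4, 15  → R4 = 15
  CMP R3, R4  → computes 15 - 15 = 0
  Result is zero, so values are equal
ZF = 1

1


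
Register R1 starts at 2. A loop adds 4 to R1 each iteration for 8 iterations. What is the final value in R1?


Starting value: R1 = 2
  Iter 1: R1 = 2 + 4 = 6
  Iter 2: R1 = 6 + 4 = 10
  Iter 3: R1 = 10 + 4 = 14
  Iter 4: R1 = 14 + 4 = 18
  Iter 5: R1 = 18 + 4 = 22
  Iter 6: R1 = 22 + 4 = 26
  Iter 7: R1 = 26 + 4 = 30
  Iter 8: R1 = 30 + 4 = 34
Final: R1 = 34

34


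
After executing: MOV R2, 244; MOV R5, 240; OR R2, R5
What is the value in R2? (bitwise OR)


Register state trace:
  MOV R2, 244  → R2 = 244 (0b11110100)
  MOV R5, 240  → R5 = 240 (0b11110000)
  OR R2, R5   → R2 = 244 OR 240 = 244 (0b11110100)
Final: R2 = 244

244


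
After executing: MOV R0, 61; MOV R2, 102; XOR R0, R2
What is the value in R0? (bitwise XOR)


Register state trace:
  MOV R0, 61  → R0 = 61 (0b00111101)
  MOV R2, 102  → R2 = 102 (0b01100110)
  XOR R0, R2  → R0 = 61 XOR 102 = 91 (0b01011011)
Final: R0 = 91

91


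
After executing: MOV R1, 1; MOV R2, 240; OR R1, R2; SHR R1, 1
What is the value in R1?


Register state trace:
  MOV R1, 1  → R1 = 1 (0b00000001)
  MOV R2, 240  → R2 = 240 (0b11110000)
  OR R1, R2  → R1 = 1 OR 240 = 241 (0b11110001)
  SHR R1, 1  → R1 = 241 >> 1 = 120
Final: R1 = 120

120


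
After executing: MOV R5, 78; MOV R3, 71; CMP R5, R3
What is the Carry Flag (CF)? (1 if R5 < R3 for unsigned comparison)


Register state trace:
  MOV R5, 78  → R5 = 78
  MOV R3, 71  → R3 = 71
  CMP R5, R3  → unsigned 78 - 71: no borrow
  78 >= 71, so CF = 0
CF = 0

0


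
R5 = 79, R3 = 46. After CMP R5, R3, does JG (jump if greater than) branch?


Trace:
  R5 = 79, R3 = 46
  CMP R5, R3  → compares 79 vs 46
  JG checks: is 79 greater than 46?
  79 > 46, so condition is true
Branch taken: Yes

Yes


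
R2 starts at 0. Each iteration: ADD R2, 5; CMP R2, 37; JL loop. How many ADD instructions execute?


Loop trace (R2 starts at 0, target 37, step 5):
  ADD #1: R2 = 0 + 5 = 5  → 5 < 37, loop
  ADD #2: R2 = 5 + 5 = 10  → 10 < 37, loop
  ADD #3: R2 = 10 + 5 = 15  → 15 < 37, loop
  ADD #4: R2 = 15 + 5 = 20  → 20 < 37, loop
  ADD #5: R2 = 20 + 5 = 25  → 25 < 37, loop
  ADD #6: R2 = 25 + 5 = 30  → 30 < 37, loop
  ADD #7: R2 = 30 + 5 = 35  → 35 < 37, loop
  ADD #8: R2 = 35 + 5 = 40  → 40 >= 37, exit
Total ADD instructions: 8

8


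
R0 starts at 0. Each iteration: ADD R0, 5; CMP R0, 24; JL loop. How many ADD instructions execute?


Loop trace (R0 starts at 0, target 24, step 5):
  ADD #1: R0 = 0 + 5 = 5  → 5 < 24, loop
  ADD #2: R0 = 5 + 5 = 10  → 10 < 24, loop
  ADD #3: R0 = 10 + 5 = 15  → 15 < 24, loop
  ADD #4: R0 = 15 + 5 = 20  → 20 < 24, loop
  ADD #5: R0 = 20 + 5 = 25  → 25 >= 24, exit
Total ADD instructions: 5

5


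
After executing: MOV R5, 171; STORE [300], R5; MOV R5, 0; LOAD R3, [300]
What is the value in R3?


Register and memory trace:
  MOV R5, 171  → R5 = 171
  STORE [300], R5  → mem[300] = 171
  MOV R5, 0  → R5 = 0
  LOAD R3, [300]  → R3 = mem[300] = 171
Final: R3 = 171

171


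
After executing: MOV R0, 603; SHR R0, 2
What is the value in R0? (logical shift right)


Register state trace:
  MOV R0, 603  → R0 = 603
  SHR R0, 2  → R0 = 603 >> 2 = 603 // 2^2 = 150
Final: R0 = 150

150


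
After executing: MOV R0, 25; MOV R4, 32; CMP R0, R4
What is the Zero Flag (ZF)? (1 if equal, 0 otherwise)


Register state trace:
  MOV R0, 25  → R0 = 25
  MOV R4, 32  → R4 = 32
  CMP R0, R4  → computes 25 - 32 = -7
  Result is nonzero, so values are not equal
ZF = 0

0


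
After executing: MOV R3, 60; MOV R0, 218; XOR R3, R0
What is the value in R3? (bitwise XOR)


Register state trace:
  MOV R3, 60  → R3 = 60 (0b00111100)
  MOV R0, 218  → R0 = 218 (0b11011010)
  XOR R3, R0  → R3 = 60 XOR 218 = 230 (0b11100110)
Final: R3 = 230

230


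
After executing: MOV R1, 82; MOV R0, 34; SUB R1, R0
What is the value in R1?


Register state trace:
  MOV R1, 82  → R1 = 82
  MOV R0, 34  → R0 = 34
  SUB R1, R0  → R1 = 82 - 34 = 48
Final: R1 = 48

48


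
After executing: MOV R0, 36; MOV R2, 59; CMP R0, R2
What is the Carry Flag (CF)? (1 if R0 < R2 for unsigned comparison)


Register state trace:
  MOV R0, 36  → R0 = 36
  MOV R2, 59  → R2 = 59
  CMP R0, R2  → unsigned 36 - 59: borrow occurs
  36 < 59, so CF = 1
CF = 1

1


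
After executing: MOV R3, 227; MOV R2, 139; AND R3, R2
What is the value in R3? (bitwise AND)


Register state trace:
  MOV R3, 227  → R3 = 227 (0b11100011)
  MOV R2, 139  → R2 = 139 (0b10001011)
  AND R3, R2  → R3 = 227 AND 139 = 131 (0b10000011)
Final: R3 = 131

131


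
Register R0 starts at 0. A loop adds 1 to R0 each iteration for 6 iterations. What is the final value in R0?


Starting value: R0 = 0
  Iter 1: R0 = 0 + 1 = 1
  Iter 2: R0 = 1 + 1 = 2
  Iter 3: R0 = 2 + 1 = 3
  Iter 4: R0 = 3 + 1 = 4
  Iter 5: R0 = 4 + 1 = 5
  Iter 6: R0 = 5 + 1 = 6
Final: R0 = 6

6


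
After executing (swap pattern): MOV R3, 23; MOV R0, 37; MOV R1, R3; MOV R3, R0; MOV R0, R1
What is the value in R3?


Register state trace (swap pattern):
  MOV R3, 23  → R3 = 23
  MOV R0, 37  → R0 = 37
  MOV R1, R3  → R1 = 23  (save R3)
  MOV R3, R0  → R3 = 37  (R3 gets R0's value)
  MOV R0, R1  → R0 = 23  (R0 gets saved value)
Final: R3 = 37

37


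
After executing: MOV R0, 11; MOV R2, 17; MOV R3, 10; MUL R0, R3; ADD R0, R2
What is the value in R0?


Register state trace:
  MOV R0, 11  → R0 = 11
  MOV R2, 17  → R2 = 17
  MOV R3, 10  → R3 = 10
  MUL R0, R3  → R0 = 11 * 10 = 110
  ADD R0, R2  → R0 = 110 + 17 = 127
Final: R0 = 127

127


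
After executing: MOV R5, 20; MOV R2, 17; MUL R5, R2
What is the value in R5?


Register state trace:
  MOV R5, 20  → R5 = 20
  MOV R2, 17  → R2 = 17
  MUL R5, R2  → R5 = 20 * 17 = 340
Final: R5 = 340

340


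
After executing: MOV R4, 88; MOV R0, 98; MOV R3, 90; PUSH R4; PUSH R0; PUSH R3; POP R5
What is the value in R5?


Stack trace (top is rightmost):
  MOV R4, 88  → R4 = 88
  MOV R0, 98  → R0 = 98
  MOV R3, 90  → R3 = 90
  PUSH R4  → stack: [88]
  PUSH R0  → stack: [88, 98]
  PUSH R3  → stack: [88, 98, 90]
  POP R5  → R5 = 90, stack: [88, 98]
Final: R5 = 90

90


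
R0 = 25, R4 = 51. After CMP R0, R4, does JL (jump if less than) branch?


Trace:
  R0 = 25, R4 = 51
  CMP R0, R4  → compares 25 vs 51
  JL checks: is 25 less than 51?
  25 < 51, so condition is true
Branch taken: Yes

Yes


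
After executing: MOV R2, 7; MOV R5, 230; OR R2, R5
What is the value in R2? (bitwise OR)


Register state trace:
  MOV R2, 7  → R2 = 7 (0b00000111)
  MOV R5, 230  → R5 = 230 (0b11100110)
  OR R2, R5   → R2 = 7 OR 230 = 231 (0b11100111)
Final: R2 = 231

231


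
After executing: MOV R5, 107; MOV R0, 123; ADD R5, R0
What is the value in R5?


Register state trace:
  MOV R5, 107  → R5 = 107
  MOV R0, 123  → R0 = 123
  ADD R5, R0  → R5 = 107 + 123 = 230
Final: R5 = 230

230


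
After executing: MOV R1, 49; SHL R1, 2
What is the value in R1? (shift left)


Register state trace:
  MOV R1, 49  → R1 = 49
  SHL R1, 2  → R1 = 49 << 2 = 49 * 2^2 = 196
Final: R1 = 196

196


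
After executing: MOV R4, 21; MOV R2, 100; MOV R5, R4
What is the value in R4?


Register state trace:
  MOV R4, 21  → R4 = 21
  MOV R2, 100  → R2 = 100
  MOV R5, R4  → R5 = 21
Final: R4 = 21

21


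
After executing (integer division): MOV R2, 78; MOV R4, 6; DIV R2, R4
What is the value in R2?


Register state trace:
  MOV R2, 78  → R2 = 78
  MOV R4, 6  → R4 = 6
  DIV R2, R4  → R2 = 78 // 6 = 13
Final: R2 = 13

13


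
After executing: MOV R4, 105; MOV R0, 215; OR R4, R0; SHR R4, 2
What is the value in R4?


Register state trace:
  MOV R4, 105  → R4 = 105 (0b01101001)
  MOV R0, 215  → R0 = 215 (0b11010111)
  OR R4, R0  → R4 = 105 OR 215 = 255 (0b11111111)
  SHR R4, 2  → R4 = 255 >> 2 = 63
Final: R4 = 63

63


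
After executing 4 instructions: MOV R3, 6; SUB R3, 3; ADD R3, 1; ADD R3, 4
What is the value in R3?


Register state trace:
  MOV R3, 6  → R3 = 6
  SUB R3, 3  → R3 = 6 - 3 = 3
  ADD R3, 1  → R3 = 3 + 1 = 4
  ADD R3, 4  → R3 = 4 + 4 = 8
Final: R3 = 8

8


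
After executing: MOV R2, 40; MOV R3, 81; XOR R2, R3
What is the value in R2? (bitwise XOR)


Register state trace:
  MOV R2, 40  → R2 = 40 (0b00101000)
  MOV R3, 81  → R3 = 81 (0b01010001)
  XOR R2, R3  → R2 = 40 XOR 81 = 121 (0b01111001)
Final: R2 = 121

121


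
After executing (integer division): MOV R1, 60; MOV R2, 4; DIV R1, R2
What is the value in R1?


Register state trace:
  MOV R1, 60  → R1 = 60
  MOV R2, 4  → R2 = 4
  DIV R1, R2  → R1 = 60 // 4 = 15
Final: R1 = 15

15


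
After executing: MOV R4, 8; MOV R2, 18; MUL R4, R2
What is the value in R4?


Register state trace:
  MOV R4, 8  → R4 = 8
  MOV R2, 18  → R2 = 18
  MUL R4, R2  → R4 = 8 * 18 = 144
Final: R4 = 144

144


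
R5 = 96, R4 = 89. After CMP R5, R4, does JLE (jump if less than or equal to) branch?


Trace:
  R5 = 96, R4 = 89
  CMP R5, R4  → compares 96 vs 89
  JLE checks: is 96 less than or equal to 89?
  96 > 89, so condition is false
Branch taken: No

No


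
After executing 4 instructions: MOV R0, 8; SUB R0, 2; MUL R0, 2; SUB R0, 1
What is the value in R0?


Register state trace:
  MOV R0, 8  → R0 = 8
  SUB R0, 2  → R0 = 8 - 2 = 6
  MUL R0, 2  → R0 = 6 * 2 = 12
  SUB R0, 1  → R0 = 12 - 1 = 11
Final: R0 = 11

11


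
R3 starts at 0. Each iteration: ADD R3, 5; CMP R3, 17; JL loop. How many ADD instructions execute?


Loop trace (R3 starts at 0, target 17, step 5):
  ADD #1: R3 = 0 + 5 = 5  → 5 < 17, loop
  ADD #2: R3 = 5 + 5 = 10  → 10 < 17, loop
  ADD #3: R3 = 10 + 5 = 15  → 15 < 17, loop
  ADD #4: R3 = 15 + 5 = 20  → 20 >= 17, exit
Total ADD instructions: 4

4


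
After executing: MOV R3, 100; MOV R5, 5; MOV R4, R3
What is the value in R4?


Register state trace:
  MOV R3, 100  → R3 = 100
  MOV R5, 5  → R5 = 5
  MOV R4, R3  → R4 = 100
Final: R4 = 100

100


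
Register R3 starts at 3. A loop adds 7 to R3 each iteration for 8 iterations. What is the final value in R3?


Starting value: R3 = 3
  Iter 1: R3 = 3 + 7 = 10
  Iter 2: R3 = 10 + 7 = 17
  Iter 3: R3 = 17 + 7 = 24
  Iter 4: R3 = 24 + 7 = 31
  Iter 5: R3 = 31 + 7 = 38
  Iter 6: R3 = 38 + 7 = 45
  Iter 7: R3 = 45 + 7 = 52
  Iter 8: R3 = 52 + 7 = 59
Final: R3 = 59

59


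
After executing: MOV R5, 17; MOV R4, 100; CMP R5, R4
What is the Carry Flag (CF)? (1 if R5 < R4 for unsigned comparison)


Register state trace:
  MOV R5, 17  → R5 = 17
  MOV R4, 100  → R4 = 100
  CMP R5, R4  → unsigned 17 - 100: borrow occurs
  17 < 100, so CF = 1
CF = 1

1


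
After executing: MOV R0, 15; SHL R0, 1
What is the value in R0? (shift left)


Register state trace:
  MOV R0, 15  → R0 = 15
  SHL R0, 1  → R0 = 15 << 1 = 15 * 2^1 = 30
Final: R0 = 30

30


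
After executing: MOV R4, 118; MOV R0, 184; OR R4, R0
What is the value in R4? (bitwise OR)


Register state trace:
  MOV R4, 118  → R4 = 118 (0b01110110)
  MOV R0, 184  → R0 = 184 (0b10111000)
  OR R4, R0   → R4 = 118 OR 184 = 254 (0b11111110)
Final: R4 = 254

254


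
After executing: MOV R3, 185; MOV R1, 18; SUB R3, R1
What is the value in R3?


Register state trace:
  MOV R3, 185  → R3 = 185
  MOV R1, 18  → R1 = 18
  SUB R3, R1  → R3 = 185 - 18 = 167
Final: R3 = 167

167


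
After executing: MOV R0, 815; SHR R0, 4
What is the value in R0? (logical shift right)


Register state trace:
  MOV R0, 815  → R0 = 815
  SHR R0, 4  → R0 = 815 >> 4 = 815 // 2^4 = 50
Final: R0 = 50

50


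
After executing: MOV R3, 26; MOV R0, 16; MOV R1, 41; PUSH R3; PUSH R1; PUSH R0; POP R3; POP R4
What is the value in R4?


Stack trace (top is rightmost):
  MOV R3, 26  → R3 = 26
  MOV R0, 16  → R0 = 16
  MOV R1, 41  → R1 = 41
  PUSH R3  → stack: [26]
  PUSH R1  → stack: [26, 41]
  PUSH R0  → stack: [26, 41, 16]
  POP R3  → R3 = 16, stack: [26, 41]
  POP R4  → R4 = 41, stack: [26]
Final: R4 = 41

41


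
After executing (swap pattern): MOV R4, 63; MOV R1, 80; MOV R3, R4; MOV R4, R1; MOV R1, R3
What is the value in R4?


Register state trace (swap pattern):
  MOV R4, 63  → R4 = 63
  MOV R1, 80  → R1 = 80
  MOV R3, R4  → R3 = 63  (save R4)
  MOV R4, R1  → R4 = 80  (R4 gets R1's value)
  MOV R1, R3  → R1 = 63  (R1 gets saved value)
Final: R4 = 80

80


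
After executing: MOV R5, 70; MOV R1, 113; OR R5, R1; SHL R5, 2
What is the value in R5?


Register state trace:
  MOV R5, 70  → R5 = 70 (0b01000110)
  MOV R1, 113  → R1 = 113 (0b01110001)
  OR R5, R1  → R5 = 70 OR 113 = 119 (0b01110111)
  SHL R5, 2  → R5 = 119 << 2 = 476
Final: R5 = 476

476


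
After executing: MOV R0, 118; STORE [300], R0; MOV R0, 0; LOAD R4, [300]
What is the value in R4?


Register and memory trace:
  MOV R0, 118  → R0 = 118
  STORE [300], R0  → mem[300] = 118
  MOV R0, 0  → R0 = 0
  LOAD R4, [300]  → R4 = mem[300] = 118
Final: R4 = 118

118


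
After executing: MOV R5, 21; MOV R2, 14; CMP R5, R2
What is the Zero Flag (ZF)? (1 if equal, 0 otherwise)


Register state trace:
  MOV R5, 21  → R5 = 21
  MOV R2, 14  → R2 = 14
  CMP R5, R2  → computes 21 - 14 = 7
  Result is nonzero, so values are not equal
ZF = 0

0


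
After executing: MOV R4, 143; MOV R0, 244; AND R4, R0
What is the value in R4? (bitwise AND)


Register state trace:
  MOV R4, 143  → R4 = 143 (0b10001111)
  MOV R0, 244  → R0 = 244 (0b11110100)
  AND R4, R0  → R4 = 143 AND 244 = 132 (0b10000100)
Final: R4 = 132

132


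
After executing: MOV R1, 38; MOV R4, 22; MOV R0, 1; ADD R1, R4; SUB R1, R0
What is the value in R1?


Register state trace:
  MOV R1, 38  → R1 = 38
  MOV R4, 22  → R4 = 22
  MOV R0, 1  → R0 = 1
  ADD R1, R4  → R1 = 38 + 22 = 60
  SUB R1, R0  → R1 = 60 - 1 = 59
Final: R1 = 59

59


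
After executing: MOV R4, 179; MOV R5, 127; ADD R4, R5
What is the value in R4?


Register state trace:
  MOV R4, 179  → R4 = 179
  MOV R5, 127  → R5 = 127
  ADD R4, R5  → R4 = 179 + 127 = 306
Final: R4 = 306

306


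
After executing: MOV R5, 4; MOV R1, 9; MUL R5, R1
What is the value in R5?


Register state trace:
  MOV R5, 4  → R5 = 4
  MOV R1, 9  → R1 = 9
  MUL R5, R1  → R5 = 4 * 9 = 36
Final: R5 = 36

36


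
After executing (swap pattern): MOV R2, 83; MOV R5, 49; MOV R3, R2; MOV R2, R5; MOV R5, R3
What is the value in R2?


Register state trace (swap pattern):
  MOV R2, 83  → R2 = 83
  MOV R5, 49  → R5 = 49
  MOV R3, R2  → R3 = 83  (save R2)
  MOV R2, R5  → R2 = 49  (R2 gets R5's value)
  MOV R5, R3  → R5 = 83  (R5 gets saved value)
Final: R2 = 49

49


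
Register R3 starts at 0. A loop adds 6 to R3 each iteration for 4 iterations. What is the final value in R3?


Starting value: R3 = 0
  Iter 1: R3 = 0 + 6 = 6
  Iter 2: R3 = 6 + 6 = 12
  Iter 3: R3 = 12 + 6 = 18
  Iter 4: R3 = 18 + 6 = 24
Final: R3 = 24

24


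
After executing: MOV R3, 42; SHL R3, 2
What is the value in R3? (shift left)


Register state trace:
  MOV R3, 42  → R3 = 42
  SHL R3, 2  → R3 = 42 << 2 = 42 * 2^2 = 168
Final: R3 = 168

168


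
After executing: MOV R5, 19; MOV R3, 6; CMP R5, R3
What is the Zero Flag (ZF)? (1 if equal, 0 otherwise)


Register state trace:
  MOV R5, 19  → R5 = 19
  MOV R3, 6  → R3 = 6
  CMP R5, R3  → computes 19 - 6 = 13
  Result is nonzero, so values are not equal
ZF = 0

0


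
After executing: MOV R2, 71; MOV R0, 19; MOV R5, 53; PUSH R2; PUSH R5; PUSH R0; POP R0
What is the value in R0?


Stack trace (top is rightmost):
  MOV R2, 71  → R2 = 71
  MOV R0, 19  → R0 = 19
  MOV R5, 53  → R5 = 53
  PUSH R2  → stack: [71]
  PUSH R5  → stack: [71, 53]
  PUSH R0  → stack: [71, 53, 19]
  POP R0  → R0 = 19, stack: [71, 53]
Final: R0 = 19

19


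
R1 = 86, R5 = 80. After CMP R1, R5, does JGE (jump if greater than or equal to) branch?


Trace:
  R1 = 86, R5 = 80
  CMP R1, R5  → compares 86 vs 80
  JGE checks: is 86 greater than or equal to 80?
  86 > 80, so condition is true
Branch taken: Yes

Yes


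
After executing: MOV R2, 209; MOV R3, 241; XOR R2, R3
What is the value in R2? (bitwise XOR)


Register state trace:
  MOV R2, 209  → R2 = 209 (0b11010001)
  MOV R3, 241  → R3 = 241 (0b11110001)
  XOR R2, R3  → R2 = 209 XOR 241 = 32 (0b00100000)
Final: R2 = 32

32


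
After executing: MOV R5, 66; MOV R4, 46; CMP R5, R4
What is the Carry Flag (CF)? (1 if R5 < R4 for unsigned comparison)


Register state trace:
  MOV R5, 66  → R5 = 66
  MOV R4, 46  → R4 = 46
  CMP R5, R4  → unsigned 66 - 46: no borrow
  66 >= 46, so CF = 0
CF = 0

0


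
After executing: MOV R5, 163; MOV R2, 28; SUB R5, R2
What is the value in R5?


Register state trace:
  MOV R5, 163  → R5 = 163
  MOV R2, 28  → R2 = 28
  SUB R5, R2  → R5 = 163 - 28 = 135
Final: R5 = 135

135


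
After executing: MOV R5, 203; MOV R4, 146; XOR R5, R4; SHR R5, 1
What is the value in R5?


Register state trace:
  MOV R5, 203  → R5 = 203 (0b11001011)
  MOV R4, 146  → R4 = 146 (0b10010010)
  XOR R5, R4  → R5 = 203 XOR 146 = 89 (0b01011001)
  SHR R5, 1  → R5 = 89 >> 1 = 44
Final: R5 = 44

44


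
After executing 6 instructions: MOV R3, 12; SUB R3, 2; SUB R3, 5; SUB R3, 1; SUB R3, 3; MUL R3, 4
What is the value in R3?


Register state trace:
  MOV R3, 12  → R3 = 12
  SUB R3, 2  → R3 = 12 - 2 = 10
  SUB R3, 5  → R3 = 10 - 5 = 5
  SUB R3, 1  → R3 = 5 - 1 = 4
  SUB R3, 3  → R3 = 4 - 3 = 1
  MUL R3, 4  → R3 = 1 * 4 = 4
Final: R3 = 4

4


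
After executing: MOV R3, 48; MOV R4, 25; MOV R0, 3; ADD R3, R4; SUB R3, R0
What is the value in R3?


Register state trace:
  MOV R3, 48  → R3 = 48
  MOV R4, 25  → R4 = 25
  MOV R0, 3  → R0 = 3
  ADD R3, R4  → R3 = 48 + 25 = 73
  SUB R3, R0  → R3 = 73 - 3 = 70
Final: R3 = 70

70


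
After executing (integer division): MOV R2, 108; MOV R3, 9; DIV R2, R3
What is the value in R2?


Register state trace:
  MOV R2, 108  → R2 = 108
  MOV R3, 9  → R3 = 9
  DIV R2, R3  → R2 = 108 // 9 = 12
Final: R2 = 12

12


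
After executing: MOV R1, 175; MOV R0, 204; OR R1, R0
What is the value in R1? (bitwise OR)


Register state trace:
  MOV R1, 175  → R1 = 175 (0b10101111)
  MOV R0, 204  → R0 = 204 (0b11001100)
  OR R1, R0   → R1 = 175 OR 204 = 239 (0b11101111)
Final: R1 = 239

239


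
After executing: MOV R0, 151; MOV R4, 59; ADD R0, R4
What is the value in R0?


Register state trace:
  MOV R0, 151  → R0 = 151
  MOV R4, 59  → R4 = 59
  ADD R0, R4  → R0 = 151 + 59 = 210
Final: R0 = 210

210


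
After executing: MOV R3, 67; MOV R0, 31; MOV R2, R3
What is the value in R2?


Register state trace:
  MOV R3, 67  → R3 = 67
  MOV R0, 31  → R0 = 31
  MOV R2, R3  → R2 = 67
Final: R2 = 67

67


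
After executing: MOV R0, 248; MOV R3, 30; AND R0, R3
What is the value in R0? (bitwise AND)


Register state trace:
  MOV R0, 248  → R0 = 248 (0b11111000)
  MOV R3, 30  → R3 = 30 (0b00011110)
  AND R0, R3  → R0 = 248 AND 30 = 24 (0b00011000)
Final: R0 = 24

24


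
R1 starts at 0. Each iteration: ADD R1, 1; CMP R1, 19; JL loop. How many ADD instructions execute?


Loop trace (R1 starts at 0, target 19, step 1):
  ADD #1: R1 = 0 + 1 = 1  → 1 < 19, loop
  ADD #2: R1 = 1 + 1 = 2  → 2 < 19, loop
  ADD #3: R1 = 2 + 1 = 3  → 3 < 19, loop
  ADD #4: R1 = 3 + 1 = 4  → 4 < 19, loop
  ADD #5: R1 = 4 + 1 = 5  → 5 < 19, loop
  ADD #6: R1 = 5 + 1 = 6  → 6 < 19, loop
  ADD #7: R1 = 6 + 1 = 7  → 7 < 19, loop
  ADD #8: R1 = 7 + 1 = 8  → 8 < 19, loop
  ADD #9: R1 = 8 + 1 = 9  → 9 < 19, loop
  ADD #10: R1 = 9 + 1 = 10  → 10 < 19, loop
  ADD #11: R1 = 10 + 1 = 11  → 11 < 19, loop
  ADD #12: R1 = 11 + 1 = 12  → 12 < 19, loop
  ADD #13: R1 = 12 + 1 = 13  → 13 < 19, loop
  ADD #14: R1 = 13 + 1 = 14  → 14 < 19, loop
  ADD #15: R1 = 14 + 1 = 15  → 15 < 19, loop
  ADD #16: R1 = 15 + 1 = 16  → 16 < 19, loop
  ADD #17: R1 = 16 + 1 = 17  → 17 < 19, loop
  ADD #18: R1 = 17 + 1 = 18  → 18 < 19, loop
  ADD #19: R1 = 18 + 1 = 19  → 19 >= 19, exit
Total ADD instructions: 19

19


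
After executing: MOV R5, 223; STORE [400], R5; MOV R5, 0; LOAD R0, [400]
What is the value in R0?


Register and memory trace:
  MOV R5, 223  → R5 = 223
  STORE [400], R5  → mem[400] = 223
  MOV R5, 0  → R5 = 0
  LOAD R0, [400]  → R0 = mem[400] = 223
Final: R0 = 223

223


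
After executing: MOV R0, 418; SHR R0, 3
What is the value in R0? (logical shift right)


Register state trace:
  MOV R0, 418  → R0 = 418
  SHR R0, 3  → R0 = 418 >> 3 = 418 // 2^3 = 52
Final: R0 = 52

52


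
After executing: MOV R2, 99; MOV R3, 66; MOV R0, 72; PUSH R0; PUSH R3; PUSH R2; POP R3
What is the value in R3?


Stack trace (top is rightmost):
  MOV R2, 99  → R2 = 99
  MOV R3, 66  → R3 = 66
  MOV R0, 72  → R0 = 72
  PUSH R0  → stack: [72]
  PUSH R3  → stack: [72, 66]
  PUSH R2  → stack: [72, 66, 99]
  POP R3  → R3 = 99, stack: [72, 66]
Final: R3 = 99

99


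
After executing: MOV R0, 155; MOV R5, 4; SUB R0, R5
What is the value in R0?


Register state trace:
  MOV R0, 155  → R0 = 155
  MOV R5, 4  → R5 = 4
  SUB R0, R5  → R0 = 155 - 4 = 151
Final: R0 = 151

151


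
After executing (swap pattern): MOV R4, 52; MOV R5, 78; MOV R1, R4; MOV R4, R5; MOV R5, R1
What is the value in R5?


Register state trace (swap pattern):
  MOV R4, 52  → R4 = 52
  MOV R5, 78  → R5 = 78
  MOV R1, R4  → R1 = 52  (save R4)
  MOV R4, R5  → R4 = 78  (R4 gets R5's value)
  MOV R5, R1  → R5 = 52  (R5 gets saved value)
Final: R5 = 52

52


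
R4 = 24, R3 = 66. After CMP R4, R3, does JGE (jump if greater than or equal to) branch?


Trace:
  R4 = 24, R3 = 66
  CMP R4, R3  → compares 24 vs 66
  JGE checks: is 24 greater than or equal to 66?
  24 < 66, so condition is false
Branch taken: No

No


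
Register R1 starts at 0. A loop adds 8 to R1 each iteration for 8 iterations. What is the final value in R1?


Starting value: R1 = 0
  Iter 1: R1 = 0 + 8 = 8
  Iter 2: R1 = 8 + 8 = 16
  Iter 3: R1 = 16 + 8 = 24
  Iter 4: R1 = 24 + 8 = 32
  Iter 5: R1 = 32 + 8 = 40
  Iter 6: R1 = 40 + 8 = 48
  Iter 7: R1 = 48 + 8 = 56
  Iter 8: R1 = 56 + 8 = 64
Final: R1 = 64

64
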